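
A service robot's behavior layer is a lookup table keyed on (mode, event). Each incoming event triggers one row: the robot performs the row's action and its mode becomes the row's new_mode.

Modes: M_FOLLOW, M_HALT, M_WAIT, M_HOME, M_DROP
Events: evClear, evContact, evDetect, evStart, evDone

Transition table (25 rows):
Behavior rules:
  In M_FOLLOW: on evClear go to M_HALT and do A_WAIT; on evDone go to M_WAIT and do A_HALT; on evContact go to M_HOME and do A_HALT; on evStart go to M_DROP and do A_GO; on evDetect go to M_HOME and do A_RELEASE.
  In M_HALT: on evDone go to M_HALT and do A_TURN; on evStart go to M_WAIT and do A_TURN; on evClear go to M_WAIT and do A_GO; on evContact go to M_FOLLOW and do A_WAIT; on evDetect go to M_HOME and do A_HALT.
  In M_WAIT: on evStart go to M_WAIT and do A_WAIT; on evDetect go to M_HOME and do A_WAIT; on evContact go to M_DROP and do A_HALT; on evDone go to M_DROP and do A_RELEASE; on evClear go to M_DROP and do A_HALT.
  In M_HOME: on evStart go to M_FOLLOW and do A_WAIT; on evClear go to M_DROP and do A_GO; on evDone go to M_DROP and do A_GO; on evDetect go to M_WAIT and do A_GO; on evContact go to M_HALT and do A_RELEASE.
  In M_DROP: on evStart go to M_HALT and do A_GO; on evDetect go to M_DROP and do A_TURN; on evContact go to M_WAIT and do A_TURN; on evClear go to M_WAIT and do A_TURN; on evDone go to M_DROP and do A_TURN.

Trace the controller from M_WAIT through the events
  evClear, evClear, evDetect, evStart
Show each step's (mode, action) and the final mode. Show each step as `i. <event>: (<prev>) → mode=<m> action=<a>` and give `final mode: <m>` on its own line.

final mode: M_FOLLOW

1. evClear: (M_WAIT) → mode=M_DROP action=A_HALT
2. evClear: (M_DROP) → mode=M_WAIT action=A_TURN
3. evDetect: (M_WAIT) → mode=M_HOME action=A_WAIT
4. evStart: (M_HOME) → mode=M_FOLLOW action=A_WAIT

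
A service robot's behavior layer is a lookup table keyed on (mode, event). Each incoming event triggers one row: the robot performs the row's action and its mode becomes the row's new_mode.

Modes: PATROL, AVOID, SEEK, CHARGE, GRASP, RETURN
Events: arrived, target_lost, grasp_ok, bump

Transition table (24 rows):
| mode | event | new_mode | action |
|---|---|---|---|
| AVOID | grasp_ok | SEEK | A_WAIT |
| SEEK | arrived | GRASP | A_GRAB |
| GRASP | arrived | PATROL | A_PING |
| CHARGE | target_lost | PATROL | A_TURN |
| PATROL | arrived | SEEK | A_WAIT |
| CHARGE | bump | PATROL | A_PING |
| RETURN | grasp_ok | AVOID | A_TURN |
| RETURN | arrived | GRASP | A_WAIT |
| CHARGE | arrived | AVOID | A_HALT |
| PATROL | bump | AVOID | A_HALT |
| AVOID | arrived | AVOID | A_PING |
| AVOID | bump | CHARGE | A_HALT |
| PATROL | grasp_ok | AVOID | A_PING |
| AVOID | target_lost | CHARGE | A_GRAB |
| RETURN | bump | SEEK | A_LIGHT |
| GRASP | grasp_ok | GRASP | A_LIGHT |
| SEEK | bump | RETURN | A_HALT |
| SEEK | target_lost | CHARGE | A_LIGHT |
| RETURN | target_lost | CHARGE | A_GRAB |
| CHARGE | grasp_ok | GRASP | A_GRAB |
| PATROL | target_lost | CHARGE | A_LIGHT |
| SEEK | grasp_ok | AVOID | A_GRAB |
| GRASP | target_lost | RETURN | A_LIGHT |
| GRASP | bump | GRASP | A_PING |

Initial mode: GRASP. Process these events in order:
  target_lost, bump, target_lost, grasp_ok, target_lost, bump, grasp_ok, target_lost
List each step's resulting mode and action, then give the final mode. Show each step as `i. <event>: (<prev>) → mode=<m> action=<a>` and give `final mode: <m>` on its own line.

1. target_lost: (GRASP) → mode=RETURN action=A_LIGHT
2. bump: (RETURN) → mode=SEEK action=A_LIGHT
3. target_lost: (SEEK) → mode=CHARGE action=A_LIGHT
4. grasp_ok: (CHARGE) → mode=GRASP action=A_GRAB
5. target_lost: (GRASP) → mode=RETURN action=A_LIGHT
6. bump: (RETURN) → mode=SEEK action=A_LIGHT
7. grasp_ok: (SEEK) → mode=AVOID action=A_GRAB
8. target_lost: (AVOID) → mode=CHARGE action=A_GRAB

final mode: CHARGE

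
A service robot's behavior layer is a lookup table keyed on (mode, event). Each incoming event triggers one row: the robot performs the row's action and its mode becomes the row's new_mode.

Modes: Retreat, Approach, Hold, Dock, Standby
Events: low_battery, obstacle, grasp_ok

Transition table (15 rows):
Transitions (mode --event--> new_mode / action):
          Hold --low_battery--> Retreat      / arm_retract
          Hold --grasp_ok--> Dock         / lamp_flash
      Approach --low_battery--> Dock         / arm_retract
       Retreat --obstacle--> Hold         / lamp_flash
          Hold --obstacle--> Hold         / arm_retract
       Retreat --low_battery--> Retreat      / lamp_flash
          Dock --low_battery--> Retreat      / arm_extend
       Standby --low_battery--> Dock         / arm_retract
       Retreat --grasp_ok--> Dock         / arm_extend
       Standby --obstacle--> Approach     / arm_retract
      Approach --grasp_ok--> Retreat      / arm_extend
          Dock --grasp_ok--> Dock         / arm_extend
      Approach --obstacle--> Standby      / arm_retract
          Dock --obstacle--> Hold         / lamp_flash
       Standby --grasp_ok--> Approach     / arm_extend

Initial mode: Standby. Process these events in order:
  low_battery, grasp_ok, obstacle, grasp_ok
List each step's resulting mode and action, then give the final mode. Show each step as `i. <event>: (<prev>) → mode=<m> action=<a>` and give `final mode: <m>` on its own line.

1. low_battery: (Standby) → mode=Dock action=arm_retract
2. grasp_ok: (Dock) → mode=Dock action=arm_extend
3. obstacle: (Dock) → mode=Hold action=lamp_flash
4. grasp_ok: (Hold) → mode=Dock action=lamp_flash

final mode: Dock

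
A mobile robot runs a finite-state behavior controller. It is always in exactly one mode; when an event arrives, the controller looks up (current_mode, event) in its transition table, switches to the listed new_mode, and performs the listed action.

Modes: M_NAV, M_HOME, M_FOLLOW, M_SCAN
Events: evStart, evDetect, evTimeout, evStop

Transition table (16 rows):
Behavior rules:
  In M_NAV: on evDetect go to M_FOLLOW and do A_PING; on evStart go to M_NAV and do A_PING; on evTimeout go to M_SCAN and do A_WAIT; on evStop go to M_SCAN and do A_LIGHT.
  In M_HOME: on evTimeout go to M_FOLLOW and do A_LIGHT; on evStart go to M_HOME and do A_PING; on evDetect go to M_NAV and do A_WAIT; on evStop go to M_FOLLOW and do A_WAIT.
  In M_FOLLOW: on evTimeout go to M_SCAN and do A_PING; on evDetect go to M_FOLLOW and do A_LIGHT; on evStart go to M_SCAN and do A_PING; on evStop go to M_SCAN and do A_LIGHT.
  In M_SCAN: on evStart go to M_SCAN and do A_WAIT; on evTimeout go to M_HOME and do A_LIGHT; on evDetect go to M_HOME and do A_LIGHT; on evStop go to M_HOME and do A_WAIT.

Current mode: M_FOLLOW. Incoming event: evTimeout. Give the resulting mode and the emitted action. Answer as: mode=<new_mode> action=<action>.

mode=M_SCAN action=A_PING

current mode = M_FOLLOW; filter table to that mode:
  (M_FOLLOW, evTimeout) → (M_SCAN, A_PING)  ← event matches
  (M_FOLLOW, evDetect) → (M_FOLLOW, A_LIGHT)
  (M_FOLLOW, evStart) → (M_SCAN, A_PING)
  (M_FOLLOW, evStop) → (M_SCAN, A_LIGHT)
event = evTimeout selects (M_SCAN, A_PING)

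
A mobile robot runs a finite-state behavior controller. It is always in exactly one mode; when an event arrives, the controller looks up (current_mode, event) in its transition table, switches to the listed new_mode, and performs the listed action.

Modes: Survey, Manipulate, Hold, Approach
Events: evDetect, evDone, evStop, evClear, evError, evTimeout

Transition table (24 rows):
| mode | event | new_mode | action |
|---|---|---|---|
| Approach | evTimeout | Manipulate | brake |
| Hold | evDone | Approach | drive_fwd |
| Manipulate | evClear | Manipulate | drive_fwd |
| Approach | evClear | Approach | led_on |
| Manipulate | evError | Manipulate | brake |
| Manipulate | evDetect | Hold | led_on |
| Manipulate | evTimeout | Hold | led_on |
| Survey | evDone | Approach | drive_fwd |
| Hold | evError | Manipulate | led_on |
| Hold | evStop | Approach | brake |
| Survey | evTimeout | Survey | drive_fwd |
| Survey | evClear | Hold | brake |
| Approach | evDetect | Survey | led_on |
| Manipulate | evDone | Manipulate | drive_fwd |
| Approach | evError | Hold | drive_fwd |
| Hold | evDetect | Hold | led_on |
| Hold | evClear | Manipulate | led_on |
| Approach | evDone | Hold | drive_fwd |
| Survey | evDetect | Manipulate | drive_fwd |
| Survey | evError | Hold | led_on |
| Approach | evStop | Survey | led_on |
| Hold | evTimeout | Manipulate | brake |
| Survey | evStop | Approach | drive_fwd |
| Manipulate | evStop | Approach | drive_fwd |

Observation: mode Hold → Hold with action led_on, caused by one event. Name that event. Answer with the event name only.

try evDetect: (Hold, evDetect) → (Hold, led_on)  ← matches
try evDone: (Hold, evDone) → (Approach, drive_fwd)
try evStop: (Hold, evStop) → (Approach, brake)
try evClear: (Hold, evClear) → (Manipulate, led_on)
try evError: (Hold, evError) → (Manipulate, led_on)
try evTimeout: (Hold, evTimeout) → (Manipulate, brake)

evDetect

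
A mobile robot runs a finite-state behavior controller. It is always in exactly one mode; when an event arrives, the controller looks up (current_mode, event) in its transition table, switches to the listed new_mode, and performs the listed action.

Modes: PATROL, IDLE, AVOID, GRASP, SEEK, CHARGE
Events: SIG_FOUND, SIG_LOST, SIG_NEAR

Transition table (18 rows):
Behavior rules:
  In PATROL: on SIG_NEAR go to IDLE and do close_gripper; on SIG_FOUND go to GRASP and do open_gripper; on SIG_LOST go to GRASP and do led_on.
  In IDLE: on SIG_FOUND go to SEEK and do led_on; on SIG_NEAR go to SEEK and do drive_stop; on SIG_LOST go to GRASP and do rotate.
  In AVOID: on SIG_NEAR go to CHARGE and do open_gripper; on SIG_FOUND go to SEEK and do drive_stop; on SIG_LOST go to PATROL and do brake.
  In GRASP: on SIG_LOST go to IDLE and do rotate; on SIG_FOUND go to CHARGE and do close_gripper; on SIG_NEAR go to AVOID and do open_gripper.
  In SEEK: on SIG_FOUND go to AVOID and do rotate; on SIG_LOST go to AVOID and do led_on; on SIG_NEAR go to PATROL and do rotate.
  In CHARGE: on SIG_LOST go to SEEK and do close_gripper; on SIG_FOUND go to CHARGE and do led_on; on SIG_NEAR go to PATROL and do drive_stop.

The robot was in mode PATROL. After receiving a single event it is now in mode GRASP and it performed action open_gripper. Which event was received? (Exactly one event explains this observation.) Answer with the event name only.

try SIG_FOUND: (PATROL, SIG_FOUND) → (GRASP, open_gripper)  ← matches
try SIG_LOST: (PATROL, SIG_LOST) → (GRASP, led_on)
try SIG_NEAR: (PATROL, SIG_NEAR) → (IDLE, close_gripper)

SIG_FOUND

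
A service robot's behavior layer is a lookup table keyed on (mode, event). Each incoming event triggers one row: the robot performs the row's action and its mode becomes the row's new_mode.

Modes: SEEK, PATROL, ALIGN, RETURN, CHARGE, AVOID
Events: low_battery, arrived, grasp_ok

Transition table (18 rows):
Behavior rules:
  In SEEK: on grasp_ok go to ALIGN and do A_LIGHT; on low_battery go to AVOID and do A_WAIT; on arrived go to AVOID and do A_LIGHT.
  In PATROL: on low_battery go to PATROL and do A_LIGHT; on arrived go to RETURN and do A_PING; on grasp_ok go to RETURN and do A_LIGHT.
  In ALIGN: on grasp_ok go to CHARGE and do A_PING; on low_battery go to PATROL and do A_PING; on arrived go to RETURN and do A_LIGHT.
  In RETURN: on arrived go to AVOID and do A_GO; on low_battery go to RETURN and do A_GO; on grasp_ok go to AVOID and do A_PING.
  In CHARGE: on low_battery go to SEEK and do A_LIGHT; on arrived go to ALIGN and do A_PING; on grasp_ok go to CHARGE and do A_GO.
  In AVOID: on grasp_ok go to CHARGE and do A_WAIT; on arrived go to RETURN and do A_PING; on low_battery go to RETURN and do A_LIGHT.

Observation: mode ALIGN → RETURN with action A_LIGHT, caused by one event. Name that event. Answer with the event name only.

arrived

try low_battery: (ALIGN, low_battery) → (PATROL, A_PING)
try arrived: (ALIGN, arrived) → (RETURN, A_LIGHT)  ← matches
try grasp_ok: (ALIGN, grasp_ok) → (CHARGE, A_PING)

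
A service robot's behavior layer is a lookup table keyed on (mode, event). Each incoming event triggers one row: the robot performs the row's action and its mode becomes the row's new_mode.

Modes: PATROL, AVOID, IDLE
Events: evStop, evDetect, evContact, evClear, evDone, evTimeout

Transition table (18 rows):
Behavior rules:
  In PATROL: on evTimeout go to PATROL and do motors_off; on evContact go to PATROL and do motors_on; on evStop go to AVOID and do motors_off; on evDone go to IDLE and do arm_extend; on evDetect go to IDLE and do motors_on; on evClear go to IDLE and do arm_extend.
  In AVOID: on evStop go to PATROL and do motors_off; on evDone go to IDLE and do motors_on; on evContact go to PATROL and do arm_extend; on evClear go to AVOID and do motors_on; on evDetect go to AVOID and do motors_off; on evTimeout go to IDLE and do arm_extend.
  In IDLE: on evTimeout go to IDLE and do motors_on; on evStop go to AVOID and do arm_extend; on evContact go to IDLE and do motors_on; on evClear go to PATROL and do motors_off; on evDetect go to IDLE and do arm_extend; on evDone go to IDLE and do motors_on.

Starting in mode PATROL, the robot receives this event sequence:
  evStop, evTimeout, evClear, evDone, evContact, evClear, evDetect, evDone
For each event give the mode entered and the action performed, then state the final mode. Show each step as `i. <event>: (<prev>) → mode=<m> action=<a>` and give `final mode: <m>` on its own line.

final mode: IDLE

1. evStop: (PATROL) → mode=AVOID action=motors_off
2. evTimeout: (AVOID) → mode=IDLE action=arm_extend
3. evClear: (IDLE) → mode=PATROL action=motors_off
4. evDone: (PATROL) → mode=IDLE action=arm_extend
5. evContact: (IDLE) → mode=IDLE action=motors_on
6. evClear: (IDLE) → mode=PATROL action=motors_off
7. evDetect: (PATROL) → mode=IDLE action=motors_on
8. evDone: (IDLE) → mode=IDLE action=motors_on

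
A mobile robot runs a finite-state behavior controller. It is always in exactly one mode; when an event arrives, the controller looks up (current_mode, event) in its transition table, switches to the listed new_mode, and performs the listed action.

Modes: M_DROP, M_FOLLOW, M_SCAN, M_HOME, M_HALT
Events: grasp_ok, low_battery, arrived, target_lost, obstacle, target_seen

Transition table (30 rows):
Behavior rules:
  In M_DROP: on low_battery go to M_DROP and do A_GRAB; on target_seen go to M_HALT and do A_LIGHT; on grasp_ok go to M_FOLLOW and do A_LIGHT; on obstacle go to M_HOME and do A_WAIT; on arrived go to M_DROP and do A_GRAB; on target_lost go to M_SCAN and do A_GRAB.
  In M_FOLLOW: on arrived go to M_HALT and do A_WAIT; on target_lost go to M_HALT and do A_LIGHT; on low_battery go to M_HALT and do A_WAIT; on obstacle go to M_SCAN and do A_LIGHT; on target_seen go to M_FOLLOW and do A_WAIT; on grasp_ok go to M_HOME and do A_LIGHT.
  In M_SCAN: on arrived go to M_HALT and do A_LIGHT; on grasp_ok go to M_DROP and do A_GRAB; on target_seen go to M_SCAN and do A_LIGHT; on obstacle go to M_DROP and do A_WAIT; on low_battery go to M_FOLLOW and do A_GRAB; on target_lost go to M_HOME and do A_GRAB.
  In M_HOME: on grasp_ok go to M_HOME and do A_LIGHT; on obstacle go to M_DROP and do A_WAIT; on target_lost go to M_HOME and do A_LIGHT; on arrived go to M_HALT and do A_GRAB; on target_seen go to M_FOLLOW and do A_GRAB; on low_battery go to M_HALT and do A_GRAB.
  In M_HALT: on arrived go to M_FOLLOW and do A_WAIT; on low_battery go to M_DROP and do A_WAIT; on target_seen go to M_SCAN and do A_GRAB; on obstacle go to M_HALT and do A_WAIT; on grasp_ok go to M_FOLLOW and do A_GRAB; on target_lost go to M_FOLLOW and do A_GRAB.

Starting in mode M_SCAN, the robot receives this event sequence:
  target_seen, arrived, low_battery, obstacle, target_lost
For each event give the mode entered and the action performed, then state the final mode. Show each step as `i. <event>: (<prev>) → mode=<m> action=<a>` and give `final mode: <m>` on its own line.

final mode: M_HOME

1. target_seen: (M_SCAN) → mode=M_SCAN action=A_LIGHT
2. arrived: (M_SCAN) → mode=M_HALT action=A_LIGHT
3. low_battery: (M_HALT) → mode=M_DROP action=A_WAIT
4. obstacle: (M_DROP) → mode=M_HOME action=A_WAIT
5. target_lost: (M_HOME) → mode=M_HOME action=A_LIGHT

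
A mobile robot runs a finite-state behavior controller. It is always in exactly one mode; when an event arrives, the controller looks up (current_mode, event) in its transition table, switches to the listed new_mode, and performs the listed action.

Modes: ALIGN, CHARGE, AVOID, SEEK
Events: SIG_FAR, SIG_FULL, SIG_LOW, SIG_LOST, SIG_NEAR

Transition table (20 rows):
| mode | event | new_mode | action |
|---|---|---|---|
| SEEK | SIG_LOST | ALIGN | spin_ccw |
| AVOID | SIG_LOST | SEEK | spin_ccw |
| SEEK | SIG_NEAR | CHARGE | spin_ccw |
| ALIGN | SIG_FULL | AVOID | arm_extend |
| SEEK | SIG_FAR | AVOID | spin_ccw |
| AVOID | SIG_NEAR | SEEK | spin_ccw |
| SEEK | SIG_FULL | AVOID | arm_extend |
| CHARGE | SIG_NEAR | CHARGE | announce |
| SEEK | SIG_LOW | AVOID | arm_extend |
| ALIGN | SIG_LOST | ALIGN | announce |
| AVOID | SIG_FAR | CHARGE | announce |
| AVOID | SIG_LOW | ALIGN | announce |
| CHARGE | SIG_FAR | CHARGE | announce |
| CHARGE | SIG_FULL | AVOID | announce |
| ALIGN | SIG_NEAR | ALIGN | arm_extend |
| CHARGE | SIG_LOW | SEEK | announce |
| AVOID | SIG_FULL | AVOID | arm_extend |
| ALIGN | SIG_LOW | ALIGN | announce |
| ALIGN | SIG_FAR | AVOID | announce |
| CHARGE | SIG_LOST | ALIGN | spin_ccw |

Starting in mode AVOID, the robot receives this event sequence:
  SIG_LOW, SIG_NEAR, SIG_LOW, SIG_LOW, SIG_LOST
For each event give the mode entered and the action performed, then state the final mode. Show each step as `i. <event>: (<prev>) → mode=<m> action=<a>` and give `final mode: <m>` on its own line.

final mode: ALIGN

1. SIG_LOW: (AVOID) → mode=ALIGN action=announce
2. SIG_NEAR: (ALIGN) → mode=ALIGN action=arm_extend
3. SIG_LOW: (ALIGN) → mode=ALIGN action=announce
4. SIG_LOW: (ALIGN) → mode=ALIGN action=announce
5. SIG_LOST: (ALIGN) → mode=ALIGN action=announce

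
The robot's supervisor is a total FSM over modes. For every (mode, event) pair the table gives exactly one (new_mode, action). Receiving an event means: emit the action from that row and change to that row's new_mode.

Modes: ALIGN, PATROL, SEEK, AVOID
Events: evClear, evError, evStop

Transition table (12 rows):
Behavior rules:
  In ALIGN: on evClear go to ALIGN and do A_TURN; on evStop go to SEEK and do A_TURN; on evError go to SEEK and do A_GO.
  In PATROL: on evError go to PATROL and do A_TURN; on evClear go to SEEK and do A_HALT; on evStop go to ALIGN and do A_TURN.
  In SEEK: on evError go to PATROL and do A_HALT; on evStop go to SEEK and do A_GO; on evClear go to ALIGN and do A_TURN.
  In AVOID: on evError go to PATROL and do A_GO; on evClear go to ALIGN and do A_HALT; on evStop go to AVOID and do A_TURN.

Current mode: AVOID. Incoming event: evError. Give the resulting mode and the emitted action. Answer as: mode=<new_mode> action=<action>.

current mode = AVOID; filter table to that mode:
  (AVOID, evError) → (PATROL, A_GO)  ← event matches
  (AVOID, evClear) → (ALIGN, A_HALT)
  (AVOID, evStop) → (AVOID, A_TURN)
event = evError selects (PATROL, A_GO)

mode=PATROL action=A_GO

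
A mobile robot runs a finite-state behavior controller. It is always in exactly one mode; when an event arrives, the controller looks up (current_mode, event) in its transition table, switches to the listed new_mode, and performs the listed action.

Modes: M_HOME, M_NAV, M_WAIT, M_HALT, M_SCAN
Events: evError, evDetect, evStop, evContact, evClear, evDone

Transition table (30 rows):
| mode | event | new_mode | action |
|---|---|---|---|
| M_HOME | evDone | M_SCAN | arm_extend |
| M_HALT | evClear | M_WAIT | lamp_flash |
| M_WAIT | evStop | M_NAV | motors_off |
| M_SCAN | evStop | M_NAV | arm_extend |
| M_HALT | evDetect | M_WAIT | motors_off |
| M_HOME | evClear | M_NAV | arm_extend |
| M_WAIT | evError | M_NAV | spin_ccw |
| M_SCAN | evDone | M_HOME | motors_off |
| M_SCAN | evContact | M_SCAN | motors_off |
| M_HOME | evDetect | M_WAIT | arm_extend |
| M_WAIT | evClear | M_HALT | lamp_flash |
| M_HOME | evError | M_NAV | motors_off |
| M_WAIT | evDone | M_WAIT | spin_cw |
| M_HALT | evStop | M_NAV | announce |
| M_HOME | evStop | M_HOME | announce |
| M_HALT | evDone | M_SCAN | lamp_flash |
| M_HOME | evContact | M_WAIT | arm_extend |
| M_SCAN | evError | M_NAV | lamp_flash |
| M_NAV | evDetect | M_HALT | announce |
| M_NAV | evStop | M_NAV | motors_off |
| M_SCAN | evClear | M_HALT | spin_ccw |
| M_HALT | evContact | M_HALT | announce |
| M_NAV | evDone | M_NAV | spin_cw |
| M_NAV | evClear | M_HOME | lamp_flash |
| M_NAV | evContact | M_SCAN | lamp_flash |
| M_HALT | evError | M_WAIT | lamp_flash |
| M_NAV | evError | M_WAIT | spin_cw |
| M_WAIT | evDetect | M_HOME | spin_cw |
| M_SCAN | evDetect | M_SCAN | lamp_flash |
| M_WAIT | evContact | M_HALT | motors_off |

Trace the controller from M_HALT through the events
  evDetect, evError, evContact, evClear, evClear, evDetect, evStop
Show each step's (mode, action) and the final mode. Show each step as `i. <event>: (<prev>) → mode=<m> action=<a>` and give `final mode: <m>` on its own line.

final mode: M_HOME

1. evDetect: (M_HALT) → mode=M_WAIT action=motors_off
2. evError: (M_WAIT) → mode=M_NAV action=spin_ccw
3. evContact: (M_NAV) → mode=M_SCAN action=lamp_flash
4. evClear: (M_SCAN) → mode=M_HALT action=spin_ccw
5. evClear: (M_HALT) → mode=M_WAIT action=lamp_flash
6. evDetect: (M_WAIT) → mode=M_HOME action=spin_cw
7. evStop: (M_HOME) → mode=M_HOME action=announce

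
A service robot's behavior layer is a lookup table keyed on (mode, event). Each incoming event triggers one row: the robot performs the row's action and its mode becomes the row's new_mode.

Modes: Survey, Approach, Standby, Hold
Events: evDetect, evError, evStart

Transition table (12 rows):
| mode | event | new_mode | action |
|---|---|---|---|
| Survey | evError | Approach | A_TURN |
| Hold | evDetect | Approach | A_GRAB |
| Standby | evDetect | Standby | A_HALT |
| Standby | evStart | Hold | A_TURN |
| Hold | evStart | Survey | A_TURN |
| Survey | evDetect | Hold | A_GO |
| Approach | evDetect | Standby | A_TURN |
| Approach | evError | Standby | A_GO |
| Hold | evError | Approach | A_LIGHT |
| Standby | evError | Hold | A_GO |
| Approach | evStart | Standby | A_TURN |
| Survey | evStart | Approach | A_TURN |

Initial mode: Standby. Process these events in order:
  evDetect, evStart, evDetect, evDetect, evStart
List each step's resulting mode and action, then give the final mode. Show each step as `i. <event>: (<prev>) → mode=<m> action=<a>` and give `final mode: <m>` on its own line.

final mode: Hold

1. evDetect: (Standby) → mode=Standby action=A_HALT
2. evStart: (Standby) → mode=Hold action=A_TURN
3. evDetect: (Hold) → mode=Approach action=A_GRAB
4. evDetect: (Approach) → mode=Standby action=A_TURN
5. evStart: (Standby) → mode=Hold action=A_TURN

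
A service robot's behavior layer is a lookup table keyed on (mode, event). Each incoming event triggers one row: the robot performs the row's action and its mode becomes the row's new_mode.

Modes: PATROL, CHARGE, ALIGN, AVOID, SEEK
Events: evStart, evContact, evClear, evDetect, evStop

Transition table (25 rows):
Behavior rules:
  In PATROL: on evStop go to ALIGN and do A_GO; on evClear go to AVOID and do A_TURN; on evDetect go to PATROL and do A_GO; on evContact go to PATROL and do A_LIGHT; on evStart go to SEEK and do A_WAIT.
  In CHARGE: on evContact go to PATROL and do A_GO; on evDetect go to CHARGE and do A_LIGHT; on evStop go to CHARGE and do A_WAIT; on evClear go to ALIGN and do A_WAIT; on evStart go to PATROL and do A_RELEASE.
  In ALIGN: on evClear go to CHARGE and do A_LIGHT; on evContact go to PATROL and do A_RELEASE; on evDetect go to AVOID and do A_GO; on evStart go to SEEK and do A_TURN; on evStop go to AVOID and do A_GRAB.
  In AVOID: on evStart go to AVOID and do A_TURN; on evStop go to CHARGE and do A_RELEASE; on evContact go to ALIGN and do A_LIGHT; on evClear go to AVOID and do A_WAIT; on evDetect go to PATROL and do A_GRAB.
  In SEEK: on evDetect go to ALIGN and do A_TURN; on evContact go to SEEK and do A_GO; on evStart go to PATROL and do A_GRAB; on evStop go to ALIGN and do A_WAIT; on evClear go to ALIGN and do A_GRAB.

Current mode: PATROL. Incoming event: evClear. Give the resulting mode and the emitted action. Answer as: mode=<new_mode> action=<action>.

mode=AVOID action=A_TURN

current mode = PATROL; filter table to that mode:
  (PATROL, evStop) → (ALIGN, A_GO)
  (PATROL, evClear) → (AVOID, A_TURN)  ← event matches
  (PATROL, evDetect) → (PATROL, A_GO)
  (PATROL, evContact) → (PATROL, A_LIGHT)
  (PATROL, evStart) → (SEEK, A_WAIT)
event = evClear selects (AVOID, A_TURN)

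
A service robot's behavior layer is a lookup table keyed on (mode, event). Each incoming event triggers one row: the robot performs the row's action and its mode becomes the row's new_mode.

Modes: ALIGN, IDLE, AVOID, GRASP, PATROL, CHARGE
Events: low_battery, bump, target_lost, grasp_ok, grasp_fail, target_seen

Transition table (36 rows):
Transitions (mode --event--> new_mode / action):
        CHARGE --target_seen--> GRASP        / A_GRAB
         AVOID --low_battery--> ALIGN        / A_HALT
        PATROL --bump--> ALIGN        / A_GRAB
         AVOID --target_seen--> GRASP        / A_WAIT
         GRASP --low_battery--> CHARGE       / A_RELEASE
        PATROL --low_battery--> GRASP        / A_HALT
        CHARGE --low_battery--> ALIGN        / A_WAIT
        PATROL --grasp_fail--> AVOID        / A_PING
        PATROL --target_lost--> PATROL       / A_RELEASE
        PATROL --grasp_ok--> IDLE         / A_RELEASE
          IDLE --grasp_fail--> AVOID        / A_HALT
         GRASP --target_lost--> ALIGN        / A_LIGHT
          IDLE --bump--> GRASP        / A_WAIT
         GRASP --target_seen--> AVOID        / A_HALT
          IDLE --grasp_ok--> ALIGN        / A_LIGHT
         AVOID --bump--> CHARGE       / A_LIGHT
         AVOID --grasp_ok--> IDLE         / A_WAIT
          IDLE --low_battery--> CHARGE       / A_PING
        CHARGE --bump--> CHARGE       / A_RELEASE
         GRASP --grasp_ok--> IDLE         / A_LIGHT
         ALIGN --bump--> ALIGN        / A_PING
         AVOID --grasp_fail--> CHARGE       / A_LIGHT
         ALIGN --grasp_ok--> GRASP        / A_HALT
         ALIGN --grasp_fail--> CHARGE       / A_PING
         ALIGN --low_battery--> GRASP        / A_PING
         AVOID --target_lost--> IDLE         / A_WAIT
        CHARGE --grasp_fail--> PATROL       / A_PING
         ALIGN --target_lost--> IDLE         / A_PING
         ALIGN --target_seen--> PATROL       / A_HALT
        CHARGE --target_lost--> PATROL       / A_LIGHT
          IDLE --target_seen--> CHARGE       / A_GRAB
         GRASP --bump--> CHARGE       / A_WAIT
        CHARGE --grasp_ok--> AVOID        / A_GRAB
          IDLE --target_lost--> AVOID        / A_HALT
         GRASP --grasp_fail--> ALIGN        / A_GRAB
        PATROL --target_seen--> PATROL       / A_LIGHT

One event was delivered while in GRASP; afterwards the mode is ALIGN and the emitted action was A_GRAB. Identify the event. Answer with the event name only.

try low_battery: (GRASP, low_battery) → (CHARGE, A_RELEASE)
try bump: (GRASP, bump) → (CHARGE, A_WAIT)
try target_lost: (GRASP, target_lost) → (ALIGN, A_LIGHT)
try grasp_ok: (GRASP, grasp_ok) → (IDLE, A_LIGHT)
try grasp_fail: (GRASP, grasp_fail) → (ALIGN, A_GRAB)  ← matches
try target_seen: (GRASP, target_seen) → (AVOID, A_HALT)

grasp_fail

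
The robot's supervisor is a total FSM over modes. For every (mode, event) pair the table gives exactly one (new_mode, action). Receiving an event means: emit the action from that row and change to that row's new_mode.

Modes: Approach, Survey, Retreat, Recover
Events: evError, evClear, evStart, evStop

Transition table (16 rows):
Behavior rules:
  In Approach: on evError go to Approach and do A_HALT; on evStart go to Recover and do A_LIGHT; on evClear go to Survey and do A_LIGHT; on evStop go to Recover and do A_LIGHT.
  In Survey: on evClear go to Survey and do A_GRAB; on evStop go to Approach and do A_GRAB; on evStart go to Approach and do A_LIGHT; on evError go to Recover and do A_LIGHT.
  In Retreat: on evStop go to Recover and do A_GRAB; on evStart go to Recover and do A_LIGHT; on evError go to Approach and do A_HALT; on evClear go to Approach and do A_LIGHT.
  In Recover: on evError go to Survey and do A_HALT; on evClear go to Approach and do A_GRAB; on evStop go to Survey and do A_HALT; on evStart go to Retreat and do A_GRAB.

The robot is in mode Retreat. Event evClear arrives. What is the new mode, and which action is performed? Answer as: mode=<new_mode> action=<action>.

mode=Approach action=A_LIGHT

current mode = Retreat; filter table to that mode:
  (Retreat, evStop) → (Recover, A_GRAB)
  (Retreat, evStart) → (Recover, A_LIGHT)
  (Retreat, evError) → (Approach, A_HALT)
  (Retreat, evClear) → (Approach, A_LIGHT)  ← event matches
event = evClear selects (Approach, A_LIGHT)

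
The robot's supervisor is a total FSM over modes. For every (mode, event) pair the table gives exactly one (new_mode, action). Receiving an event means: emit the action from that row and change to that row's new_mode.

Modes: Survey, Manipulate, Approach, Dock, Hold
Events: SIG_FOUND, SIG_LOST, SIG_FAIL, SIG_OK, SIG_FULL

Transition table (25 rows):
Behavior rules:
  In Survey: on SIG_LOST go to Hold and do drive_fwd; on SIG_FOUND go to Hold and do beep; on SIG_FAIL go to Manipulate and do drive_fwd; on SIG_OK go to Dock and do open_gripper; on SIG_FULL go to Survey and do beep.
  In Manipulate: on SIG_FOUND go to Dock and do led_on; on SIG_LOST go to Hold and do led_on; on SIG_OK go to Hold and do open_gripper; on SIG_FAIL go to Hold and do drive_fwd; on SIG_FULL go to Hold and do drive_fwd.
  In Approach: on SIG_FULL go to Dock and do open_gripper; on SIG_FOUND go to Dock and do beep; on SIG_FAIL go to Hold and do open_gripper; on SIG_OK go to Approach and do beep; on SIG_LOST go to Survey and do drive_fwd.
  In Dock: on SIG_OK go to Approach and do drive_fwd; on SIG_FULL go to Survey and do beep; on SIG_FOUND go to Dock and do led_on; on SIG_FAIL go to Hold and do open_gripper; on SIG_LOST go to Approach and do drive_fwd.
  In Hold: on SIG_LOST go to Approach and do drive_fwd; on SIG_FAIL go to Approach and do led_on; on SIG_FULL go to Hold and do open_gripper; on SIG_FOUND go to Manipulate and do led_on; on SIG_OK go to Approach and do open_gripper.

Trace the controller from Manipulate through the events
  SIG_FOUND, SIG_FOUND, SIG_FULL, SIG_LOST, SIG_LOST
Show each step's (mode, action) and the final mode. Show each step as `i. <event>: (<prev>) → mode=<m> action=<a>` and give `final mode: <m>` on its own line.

final mode: Approach

1. SIG_FOUND: (Manipulate) → mode=Dock action=led_on
2. SIG_FOUND: (Dock) → mode=Dock action=led_on
3. SIG_FULL: (Dock) → mode=Survey action=beep
4. SIG_LOST: (Survey) → mode=Hold action=drive_fwd
5. SIG_LOST: (Hold) → mode=Approach action=drive_fwd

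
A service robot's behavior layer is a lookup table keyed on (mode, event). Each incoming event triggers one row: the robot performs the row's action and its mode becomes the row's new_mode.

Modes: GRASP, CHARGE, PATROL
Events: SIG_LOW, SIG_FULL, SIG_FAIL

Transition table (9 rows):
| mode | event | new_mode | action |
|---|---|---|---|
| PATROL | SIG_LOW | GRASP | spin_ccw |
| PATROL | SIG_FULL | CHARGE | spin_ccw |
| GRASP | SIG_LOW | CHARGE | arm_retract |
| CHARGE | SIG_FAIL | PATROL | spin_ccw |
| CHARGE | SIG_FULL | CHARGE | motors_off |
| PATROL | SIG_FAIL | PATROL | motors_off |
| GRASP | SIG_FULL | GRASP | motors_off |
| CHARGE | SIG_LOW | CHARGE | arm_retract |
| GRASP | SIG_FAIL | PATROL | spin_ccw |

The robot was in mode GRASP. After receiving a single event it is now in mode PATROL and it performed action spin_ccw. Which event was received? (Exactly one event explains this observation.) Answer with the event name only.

try SIG_LOW: (GRASP, SIG_LOW) → (CHARGE, arm_retract)
try SIG_FULL: (GRASP, SIG_FULL) → (GRASP, motors_off)
try SIG_FAIL: (GRASP, SIG_FAIL) → (PATROL, spin_ccw)  ← matches

SIG_FAIL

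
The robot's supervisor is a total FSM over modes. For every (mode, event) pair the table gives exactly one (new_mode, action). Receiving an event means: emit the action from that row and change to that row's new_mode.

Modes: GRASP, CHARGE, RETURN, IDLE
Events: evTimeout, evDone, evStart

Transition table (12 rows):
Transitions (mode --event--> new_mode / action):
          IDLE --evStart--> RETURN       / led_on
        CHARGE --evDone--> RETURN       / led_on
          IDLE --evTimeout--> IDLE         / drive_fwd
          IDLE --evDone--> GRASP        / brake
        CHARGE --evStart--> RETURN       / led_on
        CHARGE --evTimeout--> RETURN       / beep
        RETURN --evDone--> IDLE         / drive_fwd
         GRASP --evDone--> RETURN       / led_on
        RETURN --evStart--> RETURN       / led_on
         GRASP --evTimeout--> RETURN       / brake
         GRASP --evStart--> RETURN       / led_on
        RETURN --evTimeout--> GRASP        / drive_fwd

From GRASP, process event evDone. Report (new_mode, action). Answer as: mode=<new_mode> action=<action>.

current mode = GRASP; filter table to that mode:
  (GRASP, evDone) → (RETURN, led_on)  ← event matches
  (GRASP, evTimeout) → (RETURN, brake)
  (GRASP, evStart) → (RETURN, led_on)
event = evDone selects (RETURN, led_on)

mode=RETURN action=led_on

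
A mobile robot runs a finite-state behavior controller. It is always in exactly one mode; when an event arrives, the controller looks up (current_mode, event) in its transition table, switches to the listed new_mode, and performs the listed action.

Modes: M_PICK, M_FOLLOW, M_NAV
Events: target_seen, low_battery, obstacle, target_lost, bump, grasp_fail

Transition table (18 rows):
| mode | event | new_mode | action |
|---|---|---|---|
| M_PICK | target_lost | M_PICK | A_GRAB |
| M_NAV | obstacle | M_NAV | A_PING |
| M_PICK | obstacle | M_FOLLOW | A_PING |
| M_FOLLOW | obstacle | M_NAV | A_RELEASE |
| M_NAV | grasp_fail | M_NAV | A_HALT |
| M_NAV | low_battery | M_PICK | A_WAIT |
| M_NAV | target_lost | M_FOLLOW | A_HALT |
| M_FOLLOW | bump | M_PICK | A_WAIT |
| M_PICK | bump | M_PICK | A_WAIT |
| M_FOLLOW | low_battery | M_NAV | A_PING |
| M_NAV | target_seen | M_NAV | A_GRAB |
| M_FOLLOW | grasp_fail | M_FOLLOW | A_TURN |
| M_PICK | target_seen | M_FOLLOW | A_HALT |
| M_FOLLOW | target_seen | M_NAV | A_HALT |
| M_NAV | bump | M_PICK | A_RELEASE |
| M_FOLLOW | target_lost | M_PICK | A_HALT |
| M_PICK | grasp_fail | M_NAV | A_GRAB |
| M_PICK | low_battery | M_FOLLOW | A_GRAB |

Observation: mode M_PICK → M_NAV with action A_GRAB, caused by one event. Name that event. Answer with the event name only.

try target_seen: (M_PICK, target_seen) → (M_FOLLOW, A_HALT)
try low_battery: (M_PICK, low_battery) → (M_FOLLOW, A_GRAB)
try obstacle: (M_PICK, obstacle) → (M_FOLLOW, A_PING)
try target_lost: (M_PICK, target_lost) → (M_PICK, A_GRAB)
try bump: (M_PICK, bump) → (M_PICK, A_WAIT)
try grasp_fail: (M_PICK, grasp_fail) → (M_NAV, A_GRAB)  ← matches

grasp_fail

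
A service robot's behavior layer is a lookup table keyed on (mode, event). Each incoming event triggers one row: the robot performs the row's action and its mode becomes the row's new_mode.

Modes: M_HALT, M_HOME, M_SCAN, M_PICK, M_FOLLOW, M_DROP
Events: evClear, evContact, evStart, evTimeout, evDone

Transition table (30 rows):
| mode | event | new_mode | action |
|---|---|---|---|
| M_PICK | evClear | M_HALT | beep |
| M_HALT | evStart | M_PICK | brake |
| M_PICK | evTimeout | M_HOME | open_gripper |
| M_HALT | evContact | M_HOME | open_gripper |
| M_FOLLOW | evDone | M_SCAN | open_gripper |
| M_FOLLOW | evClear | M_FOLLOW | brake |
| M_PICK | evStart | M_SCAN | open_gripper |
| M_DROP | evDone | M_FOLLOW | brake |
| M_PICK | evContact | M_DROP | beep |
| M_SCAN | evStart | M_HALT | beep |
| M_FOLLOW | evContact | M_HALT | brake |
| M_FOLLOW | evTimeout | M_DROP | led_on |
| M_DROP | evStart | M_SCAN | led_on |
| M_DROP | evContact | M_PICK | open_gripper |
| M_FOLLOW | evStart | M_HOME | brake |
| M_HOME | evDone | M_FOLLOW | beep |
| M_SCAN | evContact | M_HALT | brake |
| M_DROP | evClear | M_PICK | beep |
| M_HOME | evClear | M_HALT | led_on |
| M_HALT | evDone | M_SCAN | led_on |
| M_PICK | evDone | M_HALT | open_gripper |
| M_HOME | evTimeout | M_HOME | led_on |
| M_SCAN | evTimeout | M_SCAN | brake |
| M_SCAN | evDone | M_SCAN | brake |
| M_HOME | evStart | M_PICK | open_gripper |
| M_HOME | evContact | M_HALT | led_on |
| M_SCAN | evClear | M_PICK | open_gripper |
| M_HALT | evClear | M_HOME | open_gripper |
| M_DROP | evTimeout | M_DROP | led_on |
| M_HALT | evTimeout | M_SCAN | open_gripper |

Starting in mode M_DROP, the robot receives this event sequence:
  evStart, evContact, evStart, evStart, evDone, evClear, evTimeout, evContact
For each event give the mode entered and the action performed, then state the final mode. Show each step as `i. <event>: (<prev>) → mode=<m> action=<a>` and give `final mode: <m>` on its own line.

1. evStart: (M_DROP) → mode=M_SCAN action=led_on
2. evContact: (M_SCAN) → mode=M_HALT action=brake
3. evStart: (M_HALT) → mode=M_PICK action=brake
4. evStart: (M_PICK) → mode=M_SCAN action=open_gripper
5. evDone: (M_SCAN) → mode=M_SCAN action=brake
6. evClear: (M_SCAN) → mode=M_PICK action=open_gripper
7. evTimeout: (M_PICK) → mode=M_HOME action=open_gripper
8. evContact: (M_HOME) → mode=M_HALT action=led_on

final mode: M_HALT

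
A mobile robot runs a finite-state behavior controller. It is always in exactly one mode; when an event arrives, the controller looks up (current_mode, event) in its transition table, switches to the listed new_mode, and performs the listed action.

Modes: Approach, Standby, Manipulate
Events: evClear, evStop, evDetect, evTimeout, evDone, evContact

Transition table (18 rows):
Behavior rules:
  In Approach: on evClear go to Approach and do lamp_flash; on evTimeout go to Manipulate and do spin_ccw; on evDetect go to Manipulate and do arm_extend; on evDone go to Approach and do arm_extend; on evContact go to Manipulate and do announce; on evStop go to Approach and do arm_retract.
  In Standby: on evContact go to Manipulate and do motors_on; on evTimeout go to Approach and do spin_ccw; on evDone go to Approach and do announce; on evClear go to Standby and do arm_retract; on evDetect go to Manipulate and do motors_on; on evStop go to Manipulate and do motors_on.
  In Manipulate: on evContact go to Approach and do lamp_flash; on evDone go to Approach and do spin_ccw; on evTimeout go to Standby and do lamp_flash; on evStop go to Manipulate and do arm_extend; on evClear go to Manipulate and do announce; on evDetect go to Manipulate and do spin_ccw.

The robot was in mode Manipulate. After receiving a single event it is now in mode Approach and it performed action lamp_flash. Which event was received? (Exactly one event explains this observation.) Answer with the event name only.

try evClear: (Manipulate, evClear) → (Manipulate, announce)
try evStop: (Manipulate, evStop) → (Manipulate, arm_extend)
try evDetect: (Manipulate, evDetect) → (Manipulate, spin_ccw)
try evTimeout: (Manipulate, evTimeout) → (Standby, lamp_flash)
try evDone: (Manipulate, evDone) → (Approach, spin_ccw)
try evContact: (Manipulate, evContact) → (Approach, lamp_flash)  ← matches

evContact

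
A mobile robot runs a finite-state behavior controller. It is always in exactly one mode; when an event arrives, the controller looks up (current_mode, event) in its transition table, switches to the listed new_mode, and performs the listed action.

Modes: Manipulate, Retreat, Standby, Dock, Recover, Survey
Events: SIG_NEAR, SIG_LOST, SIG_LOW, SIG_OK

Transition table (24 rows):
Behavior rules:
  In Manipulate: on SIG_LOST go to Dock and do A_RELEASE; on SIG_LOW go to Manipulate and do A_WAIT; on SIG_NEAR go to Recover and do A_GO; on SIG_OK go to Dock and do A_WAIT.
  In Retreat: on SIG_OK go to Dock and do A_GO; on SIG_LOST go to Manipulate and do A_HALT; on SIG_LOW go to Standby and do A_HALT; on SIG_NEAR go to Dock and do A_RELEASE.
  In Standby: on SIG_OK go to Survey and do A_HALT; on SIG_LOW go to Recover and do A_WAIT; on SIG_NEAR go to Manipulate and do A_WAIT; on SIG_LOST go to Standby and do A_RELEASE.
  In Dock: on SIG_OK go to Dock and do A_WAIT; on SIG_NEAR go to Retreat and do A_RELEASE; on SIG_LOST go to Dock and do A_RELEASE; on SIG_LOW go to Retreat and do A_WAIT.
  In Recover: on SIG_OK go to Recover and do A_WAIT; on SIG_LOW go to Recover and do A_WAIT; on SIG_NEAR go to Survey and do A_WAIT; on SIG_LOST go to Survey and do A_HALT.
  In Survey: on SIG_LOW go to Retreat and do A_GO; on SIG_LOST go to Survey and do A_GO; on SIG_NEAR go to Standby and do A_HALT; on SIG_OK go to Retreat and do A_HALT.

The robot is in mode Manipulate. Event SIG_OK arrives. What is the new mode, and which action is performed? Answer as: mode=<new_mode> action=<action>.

mode=Dock action=A_WAIT

current mode = Manipulate; filter table to that mode:
  (Manipulate, SIG_LOST) → (Dock, A_RELEASE)
  (Manipulate, SIG_LOW) → (Manipulate, A_WAIT)
  (Manipulate, SIG_NEAR) → (Recover, A_GO)
  (Manipulate, SIG_OK) → (Dock, A_WAIT)  ← event matches
event = SIG_OK selects (Dock, A_WAIT)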